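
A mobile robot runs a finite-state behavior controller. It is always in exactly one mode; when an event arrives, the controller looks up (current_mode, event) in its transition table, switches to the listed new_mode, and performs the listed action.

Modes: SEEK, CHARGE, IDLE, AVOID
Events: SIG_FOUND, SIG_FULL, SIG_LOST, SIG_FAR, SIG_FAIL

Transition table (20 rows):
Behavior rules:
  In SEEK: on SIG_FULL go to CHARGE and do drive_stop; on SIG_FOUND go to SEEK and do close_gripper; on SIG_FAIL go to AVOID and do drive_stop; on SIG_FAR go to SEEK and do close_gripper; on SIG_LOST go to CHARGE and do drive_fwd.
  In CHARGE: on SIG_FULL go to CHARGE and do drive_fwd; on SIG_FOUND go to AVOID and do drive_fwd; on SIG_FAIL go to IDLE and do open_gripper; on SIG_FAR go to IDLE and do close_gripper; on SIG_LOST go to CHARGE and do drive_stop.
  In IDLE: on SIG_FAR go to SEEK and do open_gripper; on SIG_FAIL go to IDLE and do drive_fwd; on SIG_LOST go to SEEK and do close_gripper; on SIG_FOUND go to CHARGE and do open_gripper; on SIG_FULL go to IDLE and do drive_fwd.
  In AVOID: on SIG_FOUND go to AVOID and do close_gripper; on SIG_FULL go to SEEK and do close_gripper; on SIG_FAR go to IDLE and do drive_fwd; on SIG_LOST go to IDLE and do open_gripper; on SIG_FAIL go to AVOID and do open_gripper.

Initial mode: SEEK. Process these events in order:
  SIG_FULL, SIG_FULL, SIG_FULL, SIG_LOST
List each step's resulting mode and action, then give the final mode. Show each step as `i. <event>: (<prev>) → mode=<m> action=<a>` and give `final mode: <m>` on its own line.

1. SIG_FULL: (SEEK) → mode=CHARGE action=drive_stop
2. SIG_FULL: (CHARGE) → mode=CHARGE action=drive_fwd
3. SIG_FULL: (CHARGE) → mode=CHARGE action=drive_fwd
4. SIG_LOST: (CHARGE) → mode=CHARGE action=drive_stop

final mode: CHARGE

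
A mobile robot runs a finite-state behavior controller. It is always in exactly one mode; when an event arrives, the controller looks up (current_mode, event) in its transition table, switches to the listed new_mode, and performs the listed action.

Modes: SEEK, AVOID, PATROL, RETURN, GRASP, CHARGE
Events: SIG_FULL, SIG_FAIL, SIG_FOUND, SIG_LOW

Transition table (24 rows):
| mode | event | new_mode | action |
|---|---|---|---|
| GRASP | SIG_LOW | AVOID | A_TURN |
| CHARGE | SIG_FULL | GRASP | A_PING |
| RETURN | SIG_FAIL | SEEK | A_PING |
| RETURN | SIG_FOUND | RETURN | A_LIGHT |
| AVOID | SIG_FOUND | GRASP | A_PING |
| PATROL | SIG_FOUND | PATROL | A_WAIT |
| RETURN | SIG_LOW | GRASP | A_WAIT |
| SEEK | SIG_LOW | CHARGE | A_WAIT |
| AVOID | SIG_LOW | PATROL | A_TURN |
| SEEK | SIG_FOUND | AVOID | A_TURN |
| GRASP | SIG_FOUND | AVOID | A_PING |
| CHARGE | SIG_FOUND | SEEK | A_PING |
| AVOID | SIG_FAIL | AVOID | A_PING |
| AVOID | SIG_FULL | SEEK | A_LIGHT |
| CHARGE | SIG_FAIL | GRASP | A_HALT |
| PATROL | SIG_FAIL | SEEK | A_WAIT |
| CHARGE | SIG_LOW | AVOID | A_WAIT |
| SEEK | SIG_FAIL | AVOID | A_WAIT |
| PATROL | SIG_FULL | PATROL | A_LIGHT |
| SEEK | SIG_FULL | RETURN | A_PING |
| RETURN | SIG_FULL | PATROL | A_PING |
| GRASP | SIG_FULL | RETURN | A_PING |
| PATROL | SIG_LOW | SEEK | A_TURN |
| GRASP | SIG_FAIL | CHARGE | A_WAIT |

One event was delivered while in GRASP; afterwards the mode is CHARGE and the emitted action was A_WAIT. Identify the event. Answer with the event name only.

try SIG_FULL: (GRASP, SIG_FULL) → (RETURN, A_PING)
try SIG_FAIL: (GRASP, SIG_FAIL) → (CHARGE, A_WAIT)  ← matches
try SIG_FOUND: (GRASP, SIG_FOUND) → (AVOID, A_PING)
try SIG_LOW: (GRASP, SIG_LOW) → (AVOID, A_TURN)

SIG_FAIL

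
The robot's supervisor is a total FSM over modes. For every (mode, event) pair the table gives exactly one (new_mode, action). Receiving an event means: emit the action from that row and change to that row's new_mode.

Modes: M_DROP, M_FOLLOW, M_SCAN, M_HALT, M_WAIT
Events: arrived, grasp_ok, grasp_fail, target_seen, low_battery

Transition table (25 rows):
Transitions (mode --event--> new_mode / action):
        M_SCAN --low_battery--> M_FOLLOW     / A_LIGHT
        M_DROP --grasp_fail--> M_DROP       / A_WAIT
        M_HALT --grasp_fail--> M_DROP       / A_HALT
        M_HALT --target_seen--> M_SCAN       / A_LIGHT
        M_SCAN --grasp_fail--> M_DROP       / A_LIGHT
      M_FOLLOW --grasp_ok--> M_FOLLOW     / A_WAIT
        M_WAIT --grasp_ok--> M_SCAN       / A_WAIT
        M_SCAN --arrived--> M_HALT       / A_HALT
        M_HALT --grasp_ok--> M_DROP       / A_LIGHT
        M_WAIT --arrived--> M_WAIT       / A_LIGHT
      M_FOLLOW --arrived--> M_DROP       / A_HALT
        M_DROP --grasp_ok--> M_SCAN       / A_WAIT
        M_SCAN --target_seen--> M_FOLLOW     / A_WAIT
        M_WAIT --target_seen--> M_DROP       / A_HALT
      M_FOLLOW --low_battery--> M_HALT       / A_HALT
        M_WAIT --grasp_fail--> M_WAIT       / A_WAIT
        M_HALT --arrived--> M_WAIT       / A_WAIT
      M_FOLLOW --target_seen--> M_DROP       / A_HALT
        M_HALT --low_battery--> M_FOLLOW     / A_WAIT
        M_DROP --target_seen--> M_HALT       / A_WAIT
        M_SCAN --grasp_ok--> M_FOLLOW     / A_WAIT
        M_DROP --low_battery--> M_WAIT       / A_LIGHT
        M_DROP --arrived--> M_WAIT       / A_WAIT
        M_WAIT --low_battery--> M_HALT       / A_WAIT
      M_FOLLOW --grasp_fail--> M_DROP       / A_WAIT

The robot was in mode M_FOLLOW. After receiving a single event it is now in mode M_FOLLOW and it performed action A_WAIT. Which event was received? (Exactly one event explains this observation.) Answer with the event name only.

try arrived: (M_FOLLOW, arrived) → (M_DROP, A_HALT)
try grasp_ok: (M_FOLLOW, grasp_ok) → (M_FOLLOW, A_WAIT)  ← matches
try grasp_fail: (M_FOLLOW, grasp_fail) → (M_DROP, A_WAIT)
try target_seen: (M_FOLLOW, target_seen) → (M_DROP, A_HALT)
try low_battery: (M_FOLLOW, low_battery) → (M_HALT, A_HALT)

grasp_ok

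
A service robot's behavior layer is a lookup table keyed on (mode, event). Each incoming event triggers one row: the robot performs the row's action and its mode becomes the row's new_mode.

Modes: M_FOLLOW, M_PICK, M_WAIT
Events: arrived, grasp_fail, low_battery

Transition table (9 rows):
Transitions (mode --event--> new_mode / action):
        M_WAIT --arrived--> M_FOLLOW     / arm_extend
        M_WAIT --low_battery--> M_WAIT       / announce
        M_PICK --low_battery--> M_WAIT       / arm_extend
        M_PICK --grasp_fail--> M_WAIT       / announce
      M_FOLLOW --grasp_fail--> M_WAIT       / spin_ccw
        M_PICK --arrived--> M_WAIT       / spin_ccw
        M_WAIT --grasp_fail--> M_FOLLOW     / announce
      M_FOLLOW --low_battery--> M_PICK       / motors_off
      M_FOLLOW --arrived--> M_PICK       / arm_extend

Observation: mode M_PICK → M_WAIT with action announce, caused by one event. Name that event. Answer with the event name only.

try arrived: (M_PICK, arrived) → (M_WAIT, spin_ccw)
try grasp_fail: (M_PICK, grasp_fail) → (M_WAIT, announce)  ← matches
try low_battery: (M_PICK, low_battery) → (M_WAIT, arm_extend)

grasp_fail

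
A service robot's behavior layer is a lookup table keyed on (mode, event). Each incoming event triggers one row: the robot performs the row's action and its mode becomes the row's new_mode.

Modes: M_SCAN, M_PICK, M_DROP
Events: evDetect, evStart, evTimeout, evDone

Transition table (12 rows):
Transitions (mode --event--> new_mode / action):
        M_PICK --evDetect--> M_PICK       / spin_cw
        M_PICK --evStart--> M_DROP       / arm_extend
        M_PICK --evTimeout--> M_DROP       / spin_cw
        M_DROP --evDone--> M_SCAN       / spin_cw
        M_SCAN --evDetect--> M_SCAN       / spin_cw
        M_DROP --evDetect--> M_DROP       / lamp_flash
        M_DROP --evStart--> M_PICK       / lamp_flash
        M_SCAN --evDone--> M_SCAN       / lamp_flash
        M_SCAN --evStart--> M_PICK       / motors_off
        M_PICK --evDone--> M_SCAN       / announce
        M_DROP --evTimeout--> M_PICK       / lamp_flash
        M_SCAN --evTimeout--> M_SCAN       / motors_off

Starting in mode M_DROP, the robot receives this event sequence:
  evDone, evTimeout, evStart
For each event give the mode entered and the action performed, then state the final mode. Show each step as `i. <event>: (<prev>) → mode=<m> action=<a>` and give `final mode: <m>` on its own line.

1. evDone: (M_DROP) → mode=M_SCAN action=spin_cw
2. evTimeout: (M_SCAN) → mode=M_SCAN action=motors_off
3. evStart: (M_SCAN) → mode=M_PICK action=motors_off

final mode: M_PICK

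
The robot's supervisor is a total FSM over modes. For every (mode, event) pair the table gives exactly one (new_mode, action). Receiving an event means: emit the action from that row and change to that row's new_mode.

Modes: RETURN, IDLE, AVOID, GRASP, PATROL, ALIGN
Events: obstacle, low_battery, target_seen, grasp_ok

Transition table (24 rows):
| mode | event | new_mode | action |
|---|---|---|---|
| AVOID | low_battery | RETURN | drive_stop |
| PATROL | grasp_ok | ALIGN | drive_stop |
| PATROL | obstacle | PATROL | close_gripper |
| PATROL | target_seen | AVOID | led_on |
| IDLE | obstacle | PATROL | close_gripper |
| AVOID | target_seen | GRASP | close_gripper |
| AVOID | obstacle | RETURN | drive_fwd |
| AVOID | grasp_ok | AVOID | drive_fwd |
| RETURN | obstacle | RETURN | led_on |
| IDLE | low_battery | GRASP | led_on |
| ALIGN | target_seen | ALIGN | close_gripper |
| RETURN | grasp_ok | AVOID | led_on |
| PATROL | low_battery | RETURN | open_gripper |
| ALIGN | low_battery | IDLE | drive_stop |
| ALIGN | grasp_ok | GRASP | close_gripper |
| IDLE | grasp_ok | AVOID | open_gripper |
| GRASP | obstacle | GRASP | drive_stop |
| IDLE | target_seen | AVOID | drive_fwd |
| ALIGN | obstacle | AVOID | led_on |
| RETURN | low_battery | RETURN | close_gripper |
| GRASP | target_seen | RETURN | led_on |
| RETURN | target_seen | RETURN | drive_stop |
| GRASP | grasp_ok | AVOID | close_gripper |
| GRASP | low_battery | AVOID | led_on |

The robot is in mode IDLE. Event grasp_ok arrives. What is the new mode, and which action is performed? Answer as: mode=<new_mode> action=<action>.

mode=AVOID action=open_gripper

current mode = IDLE; filter table to that mode:
  (IDLE, obstacle) → (PATROL, close_gripper)
  (IDLE, low_battery) → (GRASP, led_on)
  (IDLE, grasp_ok) → (AVOID, open_gripper)  ← event matches
  (IDLE, target_seen) → (AVOID, drive_fwd)
event = grasp_ok selects (AVOID, open_gripper)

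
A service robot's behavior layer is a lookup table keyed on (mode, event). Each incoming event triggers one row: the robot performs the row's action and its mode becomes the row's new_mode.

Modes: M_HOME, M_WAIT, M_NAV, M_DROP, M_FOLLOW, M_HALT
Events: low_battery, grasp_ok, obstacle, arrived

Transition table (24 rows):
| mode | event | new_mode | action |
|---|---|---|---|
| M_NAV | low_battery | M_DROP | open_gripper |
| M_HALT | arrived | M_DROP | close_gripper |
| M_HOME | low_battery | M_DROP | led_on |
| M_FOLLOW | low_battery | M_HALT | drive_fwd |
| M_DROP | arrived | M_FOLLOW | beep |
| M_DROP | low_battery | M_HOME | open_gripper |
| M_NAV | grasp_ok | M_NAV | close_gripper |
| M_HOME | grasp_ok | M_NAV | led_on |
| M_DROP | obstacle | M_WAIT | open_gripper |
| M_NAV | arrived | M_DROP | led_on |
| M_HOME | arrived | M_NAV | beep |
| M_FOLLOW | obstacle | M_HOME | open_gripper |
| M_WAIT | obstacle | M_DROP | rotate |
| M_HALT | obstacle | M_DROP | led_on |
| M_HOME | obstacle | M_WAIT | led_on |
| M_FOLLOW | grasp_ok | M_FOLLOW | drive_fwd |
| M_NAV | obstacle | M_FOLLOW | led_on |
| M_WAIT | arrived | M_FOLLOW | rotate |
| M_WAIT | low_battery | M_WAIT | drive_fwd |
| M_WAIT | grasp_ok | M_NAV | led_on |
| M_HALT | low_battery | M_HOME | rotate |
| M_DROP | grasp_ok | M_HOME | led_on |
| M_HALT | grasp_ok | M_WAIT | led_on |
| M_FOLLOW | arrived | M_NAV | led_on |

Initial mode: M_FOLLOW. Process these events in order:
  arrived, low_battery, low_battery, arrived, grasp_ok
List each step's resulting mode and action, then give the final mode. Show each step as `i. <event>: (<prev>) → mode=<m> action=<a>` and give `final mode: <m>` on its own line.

1. arrived: (M_FOLLOW) → mode=M_NAV action=led_on
2. low_battery: (M_NAV) → mode=M_DROP action=open_gripper
3. low_battery: (M_DROP) → mode=M_HOME action=open_gripper
4. arrived: (M_HOME) → mode=M_NAV action=beep
5. grasp_ok: (M_NAV) → mode=M_NAV action=close_gripper

final mode: M_NAV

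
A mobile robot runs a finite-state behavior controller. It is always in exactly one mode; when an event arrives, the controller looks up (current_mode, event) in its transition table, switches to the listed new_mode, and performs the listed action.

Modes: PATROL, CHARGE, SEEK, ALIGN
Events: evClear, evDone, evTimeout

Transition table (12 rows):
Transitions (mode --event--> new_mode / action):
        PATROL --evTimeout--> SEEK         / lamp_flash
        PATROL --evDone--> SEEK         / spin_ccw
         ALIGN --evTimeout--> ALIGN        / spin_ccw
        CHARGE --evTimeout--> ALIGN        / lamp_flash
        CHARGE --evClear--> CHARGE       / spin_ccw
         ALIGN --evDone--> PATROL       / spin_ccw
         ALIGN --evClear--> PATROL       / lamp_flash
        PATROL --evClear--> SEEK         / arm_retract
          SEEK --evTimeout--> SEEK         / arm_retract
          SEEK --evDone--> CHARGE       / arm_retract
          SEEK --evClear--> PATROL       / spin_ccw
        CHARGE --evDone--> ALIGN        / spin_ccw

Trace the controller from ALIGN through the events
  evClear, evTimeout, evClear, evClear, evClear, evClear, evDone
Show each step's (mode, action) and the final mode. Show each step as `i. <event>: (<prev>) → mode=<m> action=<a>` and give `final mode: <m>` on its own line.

1. evClear: (ALIGN) → mode=PATROL action=lamp_flash
2. evTimeout: (PATROL) → mode=SEEK action=lamp_flash
3. evClear: (SEEK) → mode=PATROL action=spin_ccw
4. evClear: (PATROL) → mode=SEEK action=arm_retract
5. evClear: (SEEK) → mode=PATROL action=spin_ccw
6. evClear: (PATROL) → mode=SEEK action=arm_retract
7. evDone: (SEEK) → mode=CHARGE action=arm_retract

final mode: CHARGE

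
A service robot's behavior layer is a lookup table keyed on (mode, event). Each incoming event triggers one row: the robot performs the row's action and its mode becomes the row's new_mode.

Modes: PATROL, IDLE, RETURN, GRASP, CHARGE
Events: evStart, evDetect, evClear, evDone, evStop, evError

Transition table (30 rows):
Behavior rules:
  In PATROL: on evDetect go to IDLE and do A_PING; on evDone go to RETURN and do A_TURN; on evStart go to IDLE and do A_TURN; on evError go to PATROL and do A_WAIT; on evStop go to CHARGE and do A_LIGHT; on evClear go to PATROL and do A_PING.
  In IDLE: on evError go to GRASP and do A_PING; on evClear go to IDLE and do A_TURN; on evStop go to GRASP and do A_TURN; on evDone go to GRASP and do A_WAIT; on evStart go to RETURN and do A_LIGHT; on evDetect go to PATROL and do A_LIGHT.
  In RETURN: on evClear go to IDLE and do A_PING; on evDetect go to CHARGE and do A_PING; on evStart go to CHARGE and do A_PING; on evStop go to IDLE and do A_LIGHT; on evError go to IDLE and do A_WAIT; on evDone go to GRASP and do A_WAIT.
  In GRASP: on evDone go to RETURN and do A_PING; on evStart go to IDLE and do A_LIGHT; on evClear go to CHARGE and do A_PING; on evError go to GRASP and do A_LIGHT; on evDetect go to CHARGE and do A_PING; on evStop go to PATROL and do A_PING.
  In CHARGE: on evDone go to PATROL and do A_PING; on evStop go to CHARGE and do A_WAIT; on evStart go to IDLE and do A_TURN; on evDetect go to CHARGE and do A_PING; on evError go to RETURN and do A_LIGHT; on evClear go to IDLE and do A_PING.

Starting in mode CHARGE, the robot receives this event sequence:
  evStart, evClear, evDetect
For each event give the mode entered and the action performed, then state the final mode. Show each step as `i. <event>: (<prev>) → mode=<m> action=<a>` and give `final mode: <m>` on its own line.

1. evStart: (CHARGE) → mode=IDLE action=A_TURN
2. evClear: (IDLE) → mode=IDLE action=A_TURN
3. evDetect: (IDLE) → mode=PATROL action=A_LIGHT

final mode: PATROL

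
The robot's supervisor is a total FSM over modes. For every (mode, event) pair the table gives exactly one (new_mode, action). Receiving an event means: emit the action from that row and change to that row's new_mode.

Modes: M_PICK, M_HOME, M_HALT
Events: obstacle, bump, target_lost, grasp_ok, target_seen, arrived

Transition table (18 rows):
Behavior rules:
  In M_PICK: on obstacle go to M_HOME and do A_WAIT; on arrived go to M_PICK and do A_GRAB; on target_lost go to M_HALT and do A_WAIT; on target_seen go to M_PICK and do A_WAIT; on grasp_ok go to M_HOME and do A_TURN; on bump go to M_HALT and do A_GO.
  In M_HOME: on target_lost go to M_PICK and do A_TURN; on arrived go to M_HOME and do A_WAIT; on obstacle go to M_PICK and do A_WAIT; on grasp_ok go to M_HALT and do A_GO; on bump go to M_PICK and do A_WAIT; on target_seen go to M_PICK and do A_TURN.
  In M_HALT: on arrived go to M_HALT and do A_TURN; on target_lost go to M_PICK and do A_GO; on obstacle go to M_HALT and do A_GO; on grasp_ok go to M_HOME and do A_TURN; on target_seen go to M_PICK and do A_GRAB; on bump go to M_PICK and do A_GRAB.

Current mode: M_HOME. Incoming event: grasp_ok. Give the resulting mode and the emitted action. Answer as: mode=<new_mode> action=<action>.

mode=M_HALT action=A_GO

current mode = M_HOME; filter table to that mode:
  (M_HOME, target_lost) → (M_PICK, A_TURN)
  (M_HOME, arrived) → (M_HOME, A_WAIT)
  (M_HOME, obstacle) → (M_PICK, A_WAIT)
  (M_HOME, grasp_ok) → (M_HALT, A_GO)  ← event matches
  (M_HOME, bump) → (M_PICK, A_WAIT)
  (M_HOME, target_seen) → (M_PICK, A_TURN)
event = grasp_ok selects (M_HALT, A_GO)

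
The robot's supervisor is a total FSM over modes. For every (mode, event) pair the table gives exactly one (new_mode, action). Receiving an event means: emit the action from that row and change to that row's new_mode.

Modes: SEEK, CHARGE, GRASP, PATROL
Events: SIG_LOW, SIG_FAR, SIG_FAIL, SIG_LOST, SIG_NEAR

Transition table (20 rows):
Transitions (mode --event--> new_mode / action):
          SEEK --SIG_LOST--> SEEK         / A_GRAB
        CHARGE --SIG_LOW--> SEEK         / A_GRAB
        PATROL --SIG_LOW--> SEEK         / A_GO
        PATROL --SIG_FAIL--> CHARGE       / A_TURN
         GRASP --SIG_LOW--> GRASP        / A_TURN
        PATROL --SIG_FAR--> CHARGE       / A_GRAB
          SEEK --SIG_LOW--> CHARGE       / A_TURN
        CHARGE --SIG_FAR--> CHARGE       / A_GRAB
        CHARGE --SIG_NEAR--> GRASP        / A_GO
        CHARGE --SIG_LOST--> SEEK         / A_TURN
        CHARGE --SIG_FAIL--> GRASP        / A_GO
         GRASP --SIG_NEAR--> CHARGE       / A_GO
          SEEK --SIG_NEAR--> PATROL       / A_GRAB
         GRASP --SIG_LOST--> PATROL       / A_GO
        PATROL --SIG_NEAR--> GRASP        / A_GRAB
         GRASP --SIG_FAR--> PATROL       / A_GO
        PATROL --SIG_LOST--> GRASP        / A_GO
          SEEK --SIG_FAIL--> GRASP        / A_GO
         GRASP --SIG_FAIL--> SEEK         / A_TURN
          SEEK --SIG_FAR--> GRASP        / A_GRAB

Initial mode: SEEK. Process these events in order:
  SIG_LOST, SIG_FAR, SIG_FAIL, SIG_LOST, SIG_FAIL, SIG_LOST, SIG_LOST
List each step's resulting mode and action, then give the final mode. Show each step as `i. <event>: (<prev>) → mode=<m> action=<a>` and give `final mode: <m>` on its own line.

1. SIG_LOST: (SEEK) → mode=SEEK action=A_GRAB
2. SIG_FAR: (SEEK) → mode=GRASP action=A_GRAB
3. SIG_FAIL: (GRASP) → mode=SEEK action=A_TURN
4. SIG_LOST: (SEEK) → mode=SEEK action=A_GRAB
5. SIG_FAIL: (SEEK) → mode=GRASP action=A_GO
6. SIG_LOST: (GRASP) → mode=PATROL action=A_GO
7. SIG_LOST: (PATROL) → mode=GRASP action=A_GO

final mode: GRASP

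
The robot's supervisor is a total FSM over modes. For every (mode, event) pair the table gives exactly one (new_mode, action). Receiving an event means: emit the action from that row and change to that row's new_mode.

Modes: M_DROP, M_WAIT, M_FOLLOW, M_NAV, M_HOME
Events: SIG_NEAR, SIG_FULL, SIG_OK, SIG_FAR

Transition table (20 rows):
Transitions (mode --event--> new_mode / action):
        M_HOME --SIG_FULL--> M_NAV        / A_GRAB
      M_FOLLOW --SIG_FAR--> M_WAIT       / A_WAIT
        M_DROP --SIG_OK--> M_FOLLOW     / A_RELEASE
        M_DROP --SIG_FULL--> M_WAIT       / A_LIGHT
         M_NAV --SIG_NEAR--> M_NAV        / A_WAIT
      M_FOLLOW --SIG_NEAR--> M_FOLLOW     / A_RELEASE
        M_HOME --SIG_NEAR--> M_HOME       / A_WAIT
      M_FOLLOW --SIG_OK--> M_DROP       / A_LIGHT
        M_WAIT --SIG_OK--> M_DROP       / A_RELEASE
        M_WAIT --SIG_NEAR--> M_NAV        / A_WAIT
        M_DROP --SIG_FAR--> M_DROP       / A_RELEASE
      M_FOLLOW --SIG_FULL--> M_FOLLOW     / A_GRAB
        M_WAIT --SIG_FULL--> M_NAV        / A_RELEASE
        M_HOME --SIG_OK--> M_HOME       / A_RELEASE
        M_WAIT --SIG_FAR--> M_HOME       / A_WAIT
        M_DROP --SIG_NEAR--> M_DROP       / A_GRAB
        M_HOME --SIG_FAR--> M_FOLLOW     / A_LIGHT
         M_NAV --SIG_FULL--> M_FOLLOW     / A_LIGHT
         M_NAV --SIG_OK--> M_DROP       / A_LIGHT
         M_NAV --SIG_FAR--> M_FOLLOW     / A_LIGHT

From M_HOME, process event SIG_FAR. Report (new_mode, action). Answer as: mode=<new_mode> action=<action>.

current mode = M_HOME; filter table to that mode:
  (M_HOME, SIG_FULL) → (M_NAV, A_GRAB)
  (M_HOME, SIG_NEAR) → (M_HOME, A_WAIT)
  (M_HOME, SIG_OK) → (M_HOME, A_RELEASE)
  (M_HOME, SIG_FAR) → (M_FOLLOW, A_LIGHT)  ← event matches
event = SIG_FAR selects (M_FOLLOW, A_LIGHT)

mode=M_FOLLOW action=A_LIGHT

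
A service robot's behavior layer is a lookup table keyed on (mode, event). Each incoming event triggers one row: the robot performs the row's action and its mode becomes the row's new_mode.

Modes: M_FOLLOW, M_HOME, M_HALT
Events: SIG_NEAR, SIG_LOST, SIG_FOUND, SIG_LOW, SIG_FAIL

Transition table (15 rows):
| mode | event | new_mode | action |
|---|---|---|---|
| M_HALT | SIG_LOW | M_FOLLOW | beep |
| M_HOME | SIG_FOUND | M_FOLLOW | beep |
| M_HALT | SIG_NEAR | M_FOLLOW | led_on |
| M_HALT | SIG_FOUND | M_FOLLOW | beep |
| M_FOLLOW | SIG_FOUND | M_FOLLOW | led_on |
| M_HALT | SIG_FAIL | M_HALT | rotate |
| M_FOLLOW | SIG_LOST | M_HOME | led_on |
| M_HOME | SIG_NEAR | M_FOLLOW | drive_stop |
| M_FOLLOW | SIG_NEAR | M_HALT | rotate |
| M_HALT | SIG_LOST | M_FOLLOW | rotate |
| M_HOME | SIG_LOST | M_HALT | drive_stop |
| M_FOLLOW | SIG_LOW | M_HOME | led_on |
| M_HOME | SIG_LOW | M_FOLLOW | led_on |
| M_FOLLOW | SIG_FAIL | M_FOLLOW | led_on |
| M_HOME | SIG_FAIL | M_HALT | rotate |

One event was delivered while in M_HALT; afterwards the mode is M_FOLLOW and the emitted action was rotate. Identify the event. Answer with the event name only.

try SIG_NEAR: (M_HALT, SIG_NEAR) → (M_FOLLOW, led_on)
try SIG_LOST: (M_HALT, SIG_LOST) → (M_FOLLOW, rotate)  ← matches
try SIG_FOUND: (M_HALT, SIG_FOUND) → (M_FOLLOW, beep)
try SIG_LOW: (M_HALT, SIG_LOW) → (M_FOLLOW, beep)
try SIG_FAIL: (M_HALT, SIG_FAIL) → (M_HALT, rotate)

SIG_LOST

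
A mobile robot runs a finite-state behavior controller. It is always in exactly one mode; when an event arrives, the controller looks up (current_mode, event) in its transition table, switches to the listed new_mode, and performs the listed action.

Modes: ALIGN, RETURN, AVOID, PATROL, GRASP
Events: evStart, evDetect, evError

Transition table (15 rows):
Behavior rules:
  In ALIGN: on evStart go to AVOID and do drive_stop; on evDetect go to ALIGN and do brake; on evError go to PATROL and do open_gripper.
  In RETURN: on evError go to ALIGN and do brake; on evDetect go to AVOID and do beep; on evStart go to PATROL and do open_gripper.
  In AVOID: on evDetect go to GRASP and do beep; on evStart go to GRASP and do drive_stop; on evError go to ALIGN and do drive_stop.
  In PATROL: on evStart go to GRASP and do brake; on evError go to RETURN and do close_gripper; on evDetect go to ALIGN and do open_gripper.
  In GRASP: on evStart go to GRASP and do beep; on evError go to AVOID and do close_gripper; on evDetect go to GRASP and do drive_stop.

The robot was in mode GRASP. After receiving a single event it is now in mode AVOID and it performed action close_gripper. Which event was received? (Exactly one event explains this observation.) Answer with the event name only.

evError

try evStart: (GRASP, evStart) → (GRASP, beep)
try evDetect: (GRASP, evDetect) → (GRASP, drive_stop)
try evError: (GRASP, evError) → (AVOID, close_gripper)  ← matches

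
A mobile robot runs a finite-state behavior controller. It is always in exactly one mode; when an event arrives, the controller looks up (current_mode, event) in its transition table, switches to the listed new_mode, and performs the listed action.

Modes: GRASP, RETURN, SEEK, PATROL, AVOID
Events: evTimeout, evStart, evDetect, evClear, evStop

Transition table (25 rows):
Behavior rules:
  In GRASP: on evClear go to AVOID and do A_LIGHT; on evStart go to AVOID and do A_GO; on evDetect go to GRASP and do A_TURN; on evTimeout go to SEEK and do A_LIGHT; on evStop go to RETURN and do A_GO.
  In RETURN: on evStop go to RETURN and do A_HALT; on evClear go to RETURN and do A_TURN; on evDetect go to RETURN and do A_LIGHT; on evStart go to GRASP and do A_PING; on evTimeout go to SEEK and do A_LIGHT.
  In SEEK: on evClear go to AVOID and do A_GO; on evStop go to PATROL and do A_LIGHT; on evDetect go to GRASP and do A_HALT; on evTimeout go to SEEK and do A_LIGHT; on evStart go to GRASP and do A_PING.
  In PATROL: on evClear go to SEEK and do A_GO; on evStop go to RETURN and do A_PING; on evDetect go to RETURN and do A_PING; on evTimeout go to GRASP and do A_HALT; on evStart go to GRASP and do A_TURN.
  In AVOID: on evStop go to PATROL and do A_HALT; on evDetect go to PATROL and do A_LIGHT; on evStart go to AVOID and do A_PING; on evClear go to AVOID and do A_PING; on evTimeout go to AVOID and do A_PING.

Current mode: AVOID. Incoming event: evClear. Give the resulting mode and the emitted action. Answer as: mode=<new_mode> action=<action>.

current mode = AVOID; filter table to that mode:
  (AVOID, evStop) → (PATROL, A_HALT)
  (AVOID, evDetect) → (PATROL, A_LIGHT)
  (AVOID, evStart) → (AVOID, A_PING)
  (AVOID, evClear) → (AVOID, A_PING)  ← event matches
  (AVOID, evTimeout) → (AVOID, A_PING)
event = evClear selects (AVOID, A_PING)

mode=AVOID action=A_PING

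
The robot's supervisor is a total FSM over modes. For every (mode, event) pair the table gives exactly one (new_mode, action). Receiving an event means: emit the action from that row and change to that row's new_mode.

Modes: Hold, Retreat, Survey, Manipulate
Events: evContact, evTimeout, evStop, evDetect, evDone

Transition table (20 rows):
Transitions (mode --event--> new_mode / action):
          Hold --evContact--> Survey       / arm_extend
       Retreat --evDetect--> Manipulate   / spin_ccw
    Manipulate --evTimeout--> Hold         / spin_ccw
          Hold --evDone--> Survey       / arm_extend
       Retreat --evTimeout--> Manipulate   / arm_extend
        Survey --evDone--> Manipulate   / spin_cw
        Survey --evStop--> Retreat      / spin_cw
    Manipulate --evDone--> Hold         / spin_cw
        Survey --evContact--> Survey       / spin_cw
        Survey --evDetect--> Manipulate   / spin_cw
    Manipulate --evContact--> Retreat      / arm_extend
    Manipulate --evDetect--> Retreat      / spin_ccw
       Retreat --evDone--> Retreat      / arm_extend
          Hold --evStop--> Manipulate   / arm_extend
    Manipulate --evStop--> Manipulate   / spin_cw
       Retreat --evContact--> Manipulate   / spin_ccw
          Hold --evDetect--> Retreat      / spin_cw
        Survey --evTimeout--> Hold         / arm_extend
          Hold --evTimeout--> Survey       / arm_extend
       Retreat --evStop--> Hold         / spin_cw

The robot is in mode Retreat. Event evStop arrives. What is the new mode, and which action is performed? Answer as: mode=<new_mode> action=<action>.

current mode = Retreat; filter table to that mode:
  (Retreat, evDetect) → (Manipulate, spin_ccw)
  (Retreat, evTimeout) → (Manipulate, arm_extend)
  (Retreat, evDone) → (Retreat, arm_extend)
  (Retreat, evContact) → (Manipulate, spin_ccw)
  (Retreat, evStop) → (Hold, spin_cw)  ← event matches
event = evStop selects (Hold, spin_cw)

mode=Hold action=spin_cw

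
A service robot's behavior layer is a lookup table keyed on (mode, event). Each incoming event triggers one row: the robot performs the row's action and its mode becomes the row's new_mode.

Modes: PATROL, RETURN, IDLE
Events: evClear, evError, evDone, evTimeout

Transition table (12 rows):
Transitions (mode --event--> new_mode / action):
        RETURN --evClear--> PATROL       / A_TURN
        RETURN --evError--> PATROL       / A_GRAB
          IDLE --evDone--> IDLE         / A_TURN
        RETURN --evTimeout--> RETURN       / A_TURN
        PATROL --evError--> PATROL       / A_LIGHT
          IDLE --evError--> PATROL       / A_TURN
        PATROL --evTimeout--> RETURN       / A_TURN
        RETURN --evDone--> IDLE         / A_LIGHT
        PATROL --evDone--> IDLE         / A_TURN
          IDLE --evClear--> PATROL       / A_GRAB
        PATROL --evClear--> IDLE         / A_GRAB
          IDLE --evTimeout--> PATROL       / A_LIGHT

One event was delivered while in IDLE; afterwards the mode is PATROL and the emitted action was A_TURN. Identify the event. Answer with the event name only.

evError

try evClear: (IDLE, evClear) → (PATROL, A_GRAB)
try evError: (IDLE, evError) → (PATROL, A_TURN)  ← matches
try evDone: (IDLE, evDone) → (IDLE, A_TURN)
try evTimeout: (IDLE, evTimeout) → (PATROL, A_LIGHT)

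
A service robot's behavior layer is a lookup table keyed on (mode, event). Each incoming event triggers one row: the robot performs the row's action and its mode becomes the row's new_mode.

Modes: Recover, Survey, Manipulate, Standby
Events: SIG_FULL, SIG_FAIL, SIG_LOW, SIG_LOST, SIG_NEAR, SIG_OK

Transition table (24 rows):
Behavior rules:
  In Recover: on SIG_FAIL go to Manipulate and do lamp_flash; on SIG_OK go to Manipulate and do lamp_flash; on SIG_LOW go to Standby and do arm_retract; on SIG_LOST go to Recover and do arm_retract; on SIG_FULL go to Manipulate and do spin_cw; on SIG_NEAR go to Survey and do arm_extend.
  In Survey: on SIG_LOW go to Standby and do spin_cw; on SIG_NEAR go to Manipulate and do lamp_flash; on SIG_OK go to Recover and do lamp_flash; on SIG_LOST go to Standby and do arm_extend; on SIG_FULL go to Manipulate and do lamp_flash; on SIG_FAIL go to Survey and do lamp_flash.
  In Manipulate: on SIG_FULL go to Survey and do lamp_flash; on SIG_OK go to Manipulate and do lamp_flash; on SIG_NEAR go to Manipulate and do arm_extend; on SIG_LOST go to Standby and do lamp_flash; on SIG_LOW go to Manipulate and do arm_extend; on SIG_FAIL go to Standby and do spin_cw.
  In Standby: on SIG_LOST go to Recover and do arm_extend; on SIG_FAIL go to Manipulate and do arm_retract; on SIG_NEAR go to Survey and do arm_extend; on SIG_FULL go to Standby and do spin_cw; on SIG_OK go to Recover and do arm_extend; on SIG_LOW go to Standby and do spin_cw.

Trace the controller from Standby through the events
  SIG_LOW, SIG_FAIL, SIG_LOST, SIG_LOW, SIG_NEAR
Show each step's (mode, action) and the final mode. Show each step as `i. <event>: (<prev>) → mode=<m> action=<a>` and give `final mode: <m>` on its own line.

final mode: Survey

1. SIG_LOW: (Standby) → mode=Standby action=spin_cw
2. SIG_FAIL: (Standby) → mode=Manipulate action=arm_retract
3. SIG_LOST: (Manipulate) → mode=Standby action=lamp_flash
4. SIG_LOW: (Standby) → mode=Standby action=spin_cw
5. SIG_NEAR: (Standby) → mode=Survey action=arm_extend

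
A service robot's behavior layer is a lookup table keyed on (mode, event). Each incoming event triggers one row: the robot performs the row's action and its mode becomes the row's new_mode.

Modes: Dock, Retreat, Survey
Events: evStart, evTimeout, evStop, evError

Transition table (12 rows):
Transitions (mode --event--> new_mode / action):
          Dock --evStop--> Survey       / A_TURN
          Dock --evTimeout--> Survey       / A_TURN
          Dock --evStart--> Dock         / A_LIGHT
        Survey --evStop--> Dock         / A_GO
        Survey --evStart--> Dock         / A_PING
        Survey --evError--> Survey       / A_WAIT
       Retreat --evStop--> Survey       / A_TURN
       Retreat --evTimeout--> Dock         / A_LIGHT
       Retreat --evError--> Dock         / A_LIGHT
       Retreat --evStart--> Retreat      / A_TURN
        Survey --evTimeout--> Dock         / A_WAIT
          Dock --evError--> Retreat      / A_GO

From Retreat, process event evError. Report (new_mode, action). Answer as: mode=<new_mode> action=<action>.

current mode = Retreat; filter table to that mode:
  (Retreat, evStop) → (Survey, A_TURN)
  (Retreat, evTimeout) → (Dock, A_LIGHT)
  (Retreat, evError) → (Dock, A_LIGHT)  ← event matches
  (Retreat, evStart) → (Retreat, A_TURN)
event = evError selects (Dock, A_LIGHT)

mode=Dock action=A_LIGHT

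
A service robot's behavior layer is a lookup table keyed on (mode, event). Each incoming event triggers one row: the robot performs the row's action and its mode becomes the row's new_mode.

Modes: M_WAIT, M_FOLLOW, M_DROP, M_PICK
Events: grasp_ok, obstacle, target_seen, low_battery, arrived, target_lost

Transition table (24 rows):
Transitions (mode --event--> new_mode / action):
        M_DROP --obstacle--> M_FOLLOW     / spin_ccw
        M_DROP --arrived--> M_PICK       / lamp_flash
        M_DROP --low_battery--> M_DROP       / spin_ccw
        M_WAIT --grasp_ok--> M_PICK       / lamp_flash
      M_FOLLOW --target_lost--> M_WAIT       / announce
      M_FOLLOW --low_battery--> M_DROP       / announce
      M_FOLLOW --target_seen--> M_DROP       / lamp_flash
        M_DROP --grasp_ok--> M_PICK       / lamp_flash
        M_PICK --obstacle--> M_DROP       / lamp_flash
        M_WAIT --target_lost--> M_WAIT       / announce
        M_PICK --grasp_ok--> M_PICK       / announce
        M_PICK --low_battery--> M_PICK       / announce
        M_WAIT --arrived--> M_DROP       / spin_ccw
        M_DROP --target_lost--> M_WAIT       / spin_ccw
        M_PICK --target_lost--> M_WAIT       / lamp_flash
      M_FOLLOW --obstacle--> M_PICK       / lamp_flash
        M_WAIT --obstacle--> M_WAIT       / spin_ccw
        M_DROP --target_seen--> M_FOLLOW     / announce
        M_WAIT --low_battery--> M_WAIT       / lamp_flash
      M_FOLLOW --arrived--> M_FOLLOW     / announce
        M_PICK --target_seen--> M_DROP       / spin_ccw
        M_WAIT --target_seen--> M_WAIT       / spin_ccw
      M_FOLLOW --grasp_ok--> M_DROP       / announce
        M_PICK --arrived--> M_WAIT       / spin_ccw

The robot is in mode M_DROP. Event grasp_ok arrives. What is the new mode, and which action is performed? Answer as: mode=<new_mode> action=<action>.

current mode = M_DROP; filter table to that mode:
  (M_DROP, obstacle) → (M_FOLLOW, spin_ccw)
  (M_DROP, arrived) → (M_PICK, lamp_flash)
  (M_DROP, low_battery) → (M_DROP, spin_ccw)
  (M_DROP, grasp_ok) → (M_PICK, lamp_flash)  ← event matches
  (M_DROP, target_lost) → (M_WAIT, spin_ccw)
  (M_DROP, target_seen) → (M_FOLLOW, announce)
event = grasp_ok selects (M_PICK, lamp_flash)

mode=M_PICK action=lamp_flash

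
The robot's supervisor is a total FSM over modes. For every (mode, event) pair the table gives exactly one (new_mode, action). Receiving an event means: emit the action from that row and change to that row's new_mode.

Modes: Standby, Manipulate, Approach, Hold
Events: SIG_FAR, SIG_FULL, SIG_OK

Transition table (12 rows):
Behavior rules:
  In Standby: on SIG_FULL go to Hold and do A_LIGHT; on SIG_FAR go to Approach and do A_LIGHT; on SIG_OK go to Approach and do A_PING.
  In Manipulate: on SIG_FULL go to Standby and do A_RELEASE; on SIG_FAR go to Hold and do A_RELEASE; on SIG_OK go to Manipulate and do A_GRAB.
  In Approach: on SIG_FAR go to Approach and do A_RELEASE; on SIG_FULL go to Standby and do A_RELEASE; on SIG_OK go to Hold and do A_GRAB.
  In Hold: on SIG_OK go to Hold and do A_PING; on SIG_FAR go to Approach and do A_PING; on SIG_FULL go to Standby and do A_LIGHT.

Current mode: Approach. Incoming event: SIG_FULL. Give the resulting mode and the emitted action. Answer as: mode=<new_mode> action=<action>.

current mode = Approach; filter table to that mode:
  (Approach, SIG_FAR) → (Approach, A_RELEASE)
  (Approach, SIG_FULL) → (Standby, A_RELEASE)  ← event matches
  (Approach, SIG_OK) → (Hold, A_GRAB)
event = SIG_FULL selects (Standby, A_RELEASE)

mode=Standby action=A_RELEASE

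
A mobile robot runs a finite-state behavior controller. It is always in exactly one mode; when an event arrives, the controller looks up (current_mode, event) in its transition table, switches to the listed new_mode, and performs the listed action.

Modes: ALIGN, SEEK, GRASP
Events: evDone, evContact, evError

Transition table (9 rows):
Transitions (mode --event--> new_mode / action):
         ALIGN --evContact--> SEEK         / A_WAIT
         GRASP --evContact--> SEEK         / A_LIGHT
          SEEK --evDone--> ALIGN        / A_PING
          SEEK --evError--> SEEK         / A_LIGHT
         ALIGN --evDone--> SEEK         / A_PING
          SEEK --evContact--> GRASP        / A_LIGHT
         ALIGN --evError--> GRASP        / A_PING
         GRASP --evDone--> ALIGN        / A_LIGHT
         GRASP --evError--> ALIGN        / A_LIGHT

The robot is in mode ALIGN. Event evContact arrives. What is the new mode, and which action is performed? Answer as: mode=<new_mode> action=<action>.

mode=SEEK action=A_WAIT

current mode = ALIGN; filter table to that mode:
  (ALIGN, evContact) → (SEEK, A_WAIT)  ← event matches
  (ALIGN, evDone) → (SEEK, A_PING)
  (ALIGN, evError) → (GRASP, A_PING)
event = evContact selects (SEEK, A_WAIT)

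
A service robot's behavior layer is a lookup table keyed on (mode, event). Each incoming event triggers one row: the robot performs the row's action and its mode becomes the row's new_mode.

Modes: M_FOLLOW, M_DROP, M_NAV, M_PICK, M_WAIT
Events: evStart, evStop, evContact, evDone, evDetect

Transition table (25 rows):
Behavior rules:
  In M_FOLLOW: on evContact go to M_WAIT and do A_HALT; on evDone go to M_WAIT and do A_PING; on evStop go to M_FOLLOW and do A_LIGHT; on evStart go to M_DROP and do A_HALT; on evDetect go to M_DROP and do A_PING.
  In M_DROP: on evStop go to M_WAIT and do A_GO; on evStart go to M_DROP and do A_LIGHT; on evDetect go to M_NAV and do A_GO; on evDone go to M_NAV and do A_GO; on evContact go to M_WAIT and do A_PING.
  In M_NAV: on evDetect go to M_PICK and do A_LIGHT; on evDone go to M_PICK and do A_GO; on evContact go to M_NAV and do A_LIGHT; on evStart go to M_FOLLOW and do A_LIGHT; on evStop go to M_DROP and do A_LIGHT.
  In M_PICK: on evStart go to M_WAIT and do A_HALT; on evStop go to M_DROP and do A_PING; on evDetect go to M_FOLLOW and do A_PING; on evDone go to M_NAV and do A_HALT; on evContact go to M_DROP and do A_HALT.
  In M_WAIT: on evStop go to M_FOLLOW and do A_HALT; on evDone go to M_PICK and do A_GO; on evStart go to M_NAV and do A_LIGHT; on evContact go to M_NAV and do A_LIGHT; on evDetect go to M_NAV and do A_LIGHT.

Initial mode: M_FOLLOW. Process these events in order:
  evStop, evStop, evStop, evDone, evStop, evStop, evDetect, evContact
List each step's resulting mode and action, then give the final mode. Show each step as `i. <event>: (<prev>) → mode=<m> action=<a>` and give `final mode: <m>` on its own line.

1. evStop: (M_FOLLOW) → mode=M_FOLLOW action=A_LIGHT
2. evStop: (M_FOLLOW) → mode=M_FOLLOW action=A_LIGHT
3. evStop: (M_FOLLOW) → mode=M_FOLLOW action=A_LIGHT
4. evDone: (M_FOLLOW) → mode=M_WAIT action=A_PING
5. evStop: (M_WAIT) → mode=M_FOLLOW action=A_HALT
6. evStop: (M_FOLLOW) → mode=M_FOLLOW action=A_LIGHT
7. evDetect: (M_FOLLOW) → mode=M_DROP action=A_PING
8. evContact: (M_DROP) → mode=M_WAIT action=A_PING

final mode: M_WAIT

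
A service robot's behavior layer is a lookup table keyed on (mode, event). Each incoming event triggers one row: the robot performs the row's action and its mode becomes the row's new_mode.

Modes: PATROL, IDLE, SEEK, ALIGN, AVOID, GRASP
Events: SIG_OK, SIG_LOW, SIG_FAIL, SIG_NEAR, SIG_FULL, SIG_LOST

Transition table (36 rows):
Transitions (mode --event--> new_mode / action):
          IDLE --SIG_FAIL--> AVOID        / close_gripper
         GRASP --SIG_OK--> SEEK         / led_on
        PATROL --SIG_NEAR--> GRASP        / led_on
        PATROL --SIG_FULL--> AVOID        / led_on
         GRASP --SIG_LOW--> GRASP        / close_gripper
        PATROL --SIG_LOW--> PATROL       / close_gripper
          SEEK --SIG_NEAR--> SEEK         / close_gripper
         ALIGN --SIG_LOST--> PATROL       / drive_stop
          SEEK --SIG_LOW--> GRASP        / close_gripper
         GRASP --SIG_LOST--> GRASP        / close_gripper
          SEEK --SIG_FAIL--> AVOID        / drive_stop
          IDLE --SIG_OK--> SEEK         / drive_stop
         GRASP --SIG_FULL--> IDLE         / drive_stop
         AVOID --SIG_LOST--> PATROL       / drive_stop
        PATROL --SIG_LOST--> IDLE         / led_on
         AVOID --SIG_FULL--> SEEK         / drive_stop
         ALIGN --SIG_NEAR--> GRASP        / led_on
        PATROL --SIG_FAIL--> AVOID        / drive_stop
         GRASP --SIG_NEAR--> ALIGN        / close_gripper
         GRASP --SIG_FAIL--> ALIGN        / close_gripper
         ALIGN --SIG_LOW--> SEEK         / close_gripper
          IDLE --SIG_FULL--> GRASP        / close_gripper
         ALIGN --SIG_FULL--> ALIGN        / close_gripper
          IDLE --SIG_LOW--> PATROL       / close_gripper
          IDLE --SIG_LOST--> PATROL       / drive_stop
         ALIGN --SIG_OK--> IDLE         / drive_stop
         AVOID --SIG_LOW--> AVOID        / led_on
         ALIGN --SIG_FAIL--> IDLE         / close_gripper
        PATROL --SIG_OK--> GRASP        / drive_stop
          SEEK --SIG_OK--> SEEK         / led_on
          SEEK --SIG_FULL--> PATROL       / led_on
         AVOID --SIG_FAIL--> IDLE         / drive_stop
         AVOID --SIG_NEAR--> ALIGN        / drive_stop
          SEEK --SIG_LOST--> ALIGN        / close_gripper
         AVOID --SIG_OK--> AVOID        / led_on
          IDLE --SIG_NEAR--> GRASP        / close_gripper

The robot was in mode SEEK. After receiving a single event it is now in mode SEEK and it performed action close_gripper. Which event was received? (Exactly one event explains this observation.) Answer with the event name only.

try SIG_OK: (SEEK, SIG_OK) → (SEEK, led_on)
try SIG_LOW: (SEEK, SIG_LOW) → (GRASP, close_gripper)
try SIG_FAIL: (SEEK, SIG_FAIL) → (AVOID, drive_stop)
try SIG_NEAR: (SEEK, SIG_NEAR) → (SEEK, close_gripper)  ← matches
try SIG_FULL: (SEEK, SIG_FULL) → (PATROL, led_on)
try SIG_LOST: (SEEK, SIG_LOST) → (ALIGN, close_gripper)

SIG_NEAR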